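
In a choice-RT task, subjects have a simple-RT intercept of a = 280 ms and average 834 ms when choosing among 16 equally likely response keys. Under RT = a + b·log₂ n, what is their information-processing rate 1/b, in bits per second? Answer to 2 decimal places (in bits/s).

7.22 bits/s

Choice component = 834 − 280 = 554 ms over log₂(16) = 4 bits.
b = 554 / 4 = 138.500 ms/bit, so 1/b = 7.220 bits/s.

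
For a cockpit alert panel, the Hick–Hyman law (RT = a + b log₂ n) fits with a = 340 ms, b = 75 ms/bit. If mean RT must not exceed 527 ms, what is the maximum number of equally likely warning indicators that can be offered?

75·log₂ n ≤ 527 − 340 = 187, giving log₂ n ≤ 2.4933 and n ≤ 5.631. The largest whole number is 5.

5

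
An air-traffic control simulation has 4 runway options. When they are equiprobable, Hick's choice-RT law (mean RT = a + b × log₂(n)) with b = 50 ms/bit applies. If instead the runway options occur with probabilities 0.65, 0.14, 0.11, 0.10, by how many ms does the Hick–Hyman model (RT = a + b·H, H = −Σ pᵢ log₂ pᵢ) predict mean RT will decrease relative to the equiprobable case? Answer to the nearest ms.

The RT saving is b·ΔH. Equiprobable H₀ = log₂(4) = 2.0000 bits; with the given probabilities H = 1.4836 bits.
b·(H₀ − H) = 50 × (2.0000 − 1.4836) = 25.82 ms.

26 ms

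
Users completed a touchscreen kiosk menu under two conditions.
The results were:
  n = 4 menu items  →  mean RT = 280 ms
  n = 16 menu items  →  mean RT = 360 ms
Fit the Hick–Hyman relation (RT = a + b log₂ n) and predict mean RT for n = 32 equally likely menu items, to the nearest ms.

400 ms

Fit slope and intercept:
  b = (360 − 280) / (log₂ 16 − log₂ 4) = 80 / (4 − 2) = 40 ms/bit
  a = 280 − 40 × 2 = 200 ms
Then RT(32) = 200 + 40 × log₂ 32 = 200 + 40 × 5 ≈ 400.000 ms.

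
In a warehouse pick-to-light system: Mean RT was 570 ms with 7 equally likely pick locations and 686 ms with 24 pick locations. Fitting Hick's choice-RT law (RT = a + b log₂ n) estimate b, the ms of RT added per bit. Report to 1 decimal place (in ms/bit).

b = (RT₂ − RT₁)/(log₂ n₂ − log₂ n₁) = (686 − 570)/(4.5850 − 2.8074) = 65.256 ms/bit.

65.3 ms/bit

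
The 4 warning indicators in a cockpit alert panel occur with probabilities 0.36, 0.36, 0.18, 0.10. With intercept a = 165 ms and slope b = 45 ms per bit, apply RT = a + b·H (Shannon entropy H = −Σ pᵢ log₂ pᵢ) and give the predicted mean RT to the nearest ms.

248 ms

Entropy contributions −pᵢ log₂ pᵢ: 0.5306, 0.5306, 0.4453, 0.3322; sum H = 1.8387 bits.
RT = a + bH = 165 + 45·1.8387 = 247.74 ms.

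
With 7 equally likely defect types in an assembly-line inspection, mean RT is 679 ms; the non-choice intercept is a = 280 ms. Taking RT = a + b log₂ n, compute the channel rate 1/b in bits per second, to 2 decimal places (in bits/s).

Choice component = 679 − 280 = 399 ms over log₂(7) = 2.8074 bits.
b = 399 / 2.8074 = 142.127 ms/bit, so 1/b = 7.036 bits/s.

7.04 bits/s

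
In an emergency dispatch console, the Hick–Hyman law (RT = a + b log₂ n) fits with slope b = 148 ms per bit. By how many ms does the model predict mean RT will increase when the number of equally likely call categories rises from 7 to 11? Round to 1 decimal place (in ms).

96.5 ms

Only the slope matters, since a is common to both: ΔRT = b·log₂(n₂/n₁).
log₂(11) − log₂(7) = 3.4594 − 2.8074 = 0.6521.
ΔRT = 148 × 0.6521 = 96.507 ms.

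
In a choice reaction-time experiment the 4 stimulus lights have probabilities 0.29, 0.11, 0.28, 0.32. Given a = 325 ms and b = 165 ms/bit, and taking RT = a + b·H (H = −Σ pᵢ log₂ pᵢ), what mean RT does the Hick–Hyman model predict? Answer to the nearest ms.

640 ms

Entropy contributions −pᵢ log₂ pᵢ: 0.5179, 0.3503, 0.5142, 0.5260; sum H = 1.9084 bits.
RT = a + bH = 325 + 165·1.9084 = 639.89 ms.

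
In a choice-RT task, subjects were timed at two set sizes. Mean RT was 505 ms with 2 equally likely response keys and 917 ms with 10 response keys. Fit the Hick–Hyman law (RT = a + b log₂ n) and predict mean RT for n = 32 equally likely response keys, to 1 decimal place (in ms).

RT is linear in log₂ n, so two points fix the line:
  b = (917 − 505) / (log₂ 10 − log₂ 2) = 412 / (3.3219 − 1) = 177.439 ms/bit
  a = 505 − 177.439 × 1 = 327.561 ms
Then RT(32) = 327.561 + 177.439 × log₂ 32 = 327.561 + 177.439 × 5 ≈ 1214.755 ms.

1214.8 ms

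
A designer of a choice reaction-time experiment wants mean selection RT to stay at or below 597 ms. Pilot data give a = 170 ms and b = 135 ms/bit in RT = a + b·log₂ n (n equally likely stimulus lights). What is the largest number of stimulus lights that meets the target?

Information budget: (597 − 170)/135 = 3.1630 bits, so n ≤ 2^3.1630 = 8.957 → at most 8.

8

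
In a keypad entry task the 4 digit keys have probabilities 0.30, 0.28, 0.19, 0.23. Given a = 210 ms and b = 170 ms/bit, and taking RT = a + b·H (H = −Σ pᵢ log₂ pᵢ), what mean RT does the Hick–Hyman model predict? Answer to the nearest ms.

Entropy contributions −pᵢ log₂ pᵢ: 0.5211, 0.5142, 0.4552, 0.4877; sum H = 1.9782 bits.
RT = a + bH = 210 + 170·1.9782 = 546.29 ms.

546 ms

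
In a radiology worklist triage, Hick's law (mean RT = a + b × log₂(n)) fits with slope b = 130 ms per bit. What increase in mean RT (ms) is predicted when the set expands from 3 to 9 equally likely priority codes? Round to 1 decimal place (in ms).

206.0 ms

Only the slope matters, since a is common to both: ΔRT = b·log₂(n₂/n₁).
log₂(9) − log₂(3) = 3.1699 − 1.5850 = 1.5850.
ΔRT = 130 × 1.5850 = 206.045 ms.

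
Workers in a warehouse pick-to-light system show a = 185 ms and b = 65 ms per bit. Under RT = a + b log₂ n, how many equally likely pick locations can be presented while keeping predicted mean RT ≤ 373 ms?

7

Information budget: (373 − 185)/65 = 2.8923 bits, so n ≤ 2^2.8923 = 7.425 → at most 7.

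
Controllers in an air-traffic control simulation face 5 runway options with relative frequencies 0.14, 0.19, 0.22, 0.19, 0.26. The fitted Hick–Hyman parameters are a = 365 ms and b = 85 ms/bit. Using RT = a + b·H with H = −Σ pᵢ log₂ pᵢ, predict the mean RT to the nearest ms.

Entropy contributions −pᵢ log₂ pᵢ: 0.3971, 0.4552, 0.4806, 0.4552, 0.5053; sum H = 2.2934 bits.
RT = a + bH = 365 + 85·2.2934 = 559.94 ms.

560 ms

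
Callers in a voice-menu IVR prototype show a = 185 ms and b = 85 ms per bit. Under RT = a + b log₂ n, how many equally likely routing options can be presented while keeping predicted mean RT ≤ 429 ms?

Information budget: (429 − 185)/85 = 2.8706 bits, so n ≤ 2^2.8706 = 7.314 → at most 7.

7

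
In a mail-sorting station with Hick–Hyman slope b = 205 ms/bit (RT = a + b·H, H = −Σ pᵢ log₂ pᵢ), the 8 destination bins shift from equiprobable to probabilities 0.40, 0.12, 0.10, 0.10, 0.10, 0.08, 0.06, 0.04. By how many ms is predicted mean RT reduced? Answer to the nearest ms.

79 ms

The RT saving is b·ΔH. Equiprobable H₀ = log₂(8) = 3.0000 bits; with the given probabilities H = 2.6132 bits.
b·(H₀ − H) = 205 × (3.0000 − 2.6132) = 79.29 ms.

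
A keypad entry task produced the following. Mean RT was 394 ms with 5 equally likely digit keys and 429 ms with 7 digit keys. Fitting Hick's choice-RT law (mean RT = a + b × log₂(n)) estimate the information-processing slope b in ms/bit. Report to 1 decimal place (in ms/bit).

Slope: b = (429 − 394) / (log₂ 7 − log₂ 5) = 35/0.4854 = 72.101 ms/bit.

72.1 ms/bit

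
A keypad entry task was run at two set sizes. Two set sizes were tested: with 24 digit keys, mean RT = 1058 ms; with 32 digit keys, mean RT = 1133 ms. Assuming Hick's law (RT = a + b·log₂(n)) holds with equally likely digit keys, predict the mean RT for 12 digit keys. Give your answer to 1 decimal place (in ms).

877.3 ms

Fit slope and intercept:
  b = (1133 − 1058) / (log₂ 32 − log₂ 24) = 75 / (5 − 4.5850) = 180.707 ms/bit
  a = 1058 − 180.707 × 4.5850 = 229.467 ms
Then RT(12) = 229.467 + 180.707 × log₂ 12 = 229.467 + 180.707 × 3.5850 ≈ 877.293 ms.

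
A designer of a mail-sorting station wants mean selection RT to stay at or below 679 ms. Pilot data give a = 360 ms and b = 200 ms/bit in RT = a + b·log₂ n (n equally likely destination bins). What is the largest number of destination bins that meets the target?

Set 360 + 200·log₂ n ≤ 679 → log₂ n ≤ (679 − 360)/200 = 1.5950.
So n ≤ 2^1.5950 = 3.021; the largest integer n is 3.

3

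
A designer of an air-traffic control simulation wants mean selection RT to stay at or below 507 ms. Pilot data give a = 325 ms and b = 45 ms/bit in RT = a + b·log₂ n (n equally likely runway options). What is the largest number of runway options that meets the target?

16

Set 325 + 45·log₂ n ≤ 507 → log₂ n ≤ (507 − 325)/45 = 4.0444.
So n ≤ 2^4.0444 = 16.501; the largest integer n is 16.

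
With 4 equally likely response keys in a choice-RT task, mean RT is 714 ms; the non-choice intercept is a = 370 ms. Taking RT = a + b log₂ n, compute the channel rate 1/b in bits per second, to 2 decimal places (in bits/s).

5.81 bits/s

b = (714 − 370)/log₂ 4 = 344/2 = 172.000 ms per bit = 0.17200 s/bit; the reciprocal is 5.814 bits/s.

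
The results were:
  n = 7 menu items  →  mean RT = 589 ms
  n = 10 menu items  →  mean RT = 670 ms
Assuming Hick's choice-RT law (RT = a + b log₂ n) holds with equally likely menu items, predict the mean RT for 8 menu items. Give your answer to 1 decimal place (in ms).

619.3 ms

Solve the two-equation system in a and b:
  b = (670 − 589) / (log₂ 10 − log₂ 7) = 81 / (3.3219 − 2.8074) = 157.412 ms/bit
  a = 589 − 157.412 × 2.8074 = 147.089 ms
Then RT(8) = 147.089 + 157.412 × log₂ 8 = 147.089 + 157.412 × 3 ≈ 619.325 ms.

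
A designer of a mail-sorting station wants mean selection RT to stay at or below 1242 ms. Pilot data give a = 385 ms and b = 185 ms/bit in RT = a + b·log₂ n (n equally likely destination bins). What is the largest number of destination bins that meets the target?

24

185·log₂ n ≤ 1242 − 385 = 857, giving log₂ n ≤ 4.6324 and n ≤ 24.803. The largest whole number is 24.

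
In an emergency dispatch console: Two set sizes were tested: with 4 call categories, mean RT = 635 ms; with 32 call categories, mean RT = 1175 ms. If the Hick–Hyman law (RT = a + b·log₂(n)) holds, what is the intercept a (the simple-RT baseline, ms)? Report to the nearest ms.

275 ms

The slope on a log₂ axis is (1175 − 635) / (5 − 2) = 180 ms/bit.
a = RT₁ − b·log₂ n₁ = 635 − 180 × 2 = 275.000 ms.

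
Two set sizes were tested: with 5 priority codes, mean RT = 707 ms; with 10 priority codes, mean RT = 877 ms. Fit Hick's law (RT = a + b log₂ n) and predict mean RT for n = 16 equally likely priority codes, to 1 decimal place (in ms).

Fit slope and intercept:
  b = (877 − 707) / (log₂ 10 − log₂ 5) = 170 / (3.3219 − 2.3219) = 170.000 ms/bit
  a = 707 − 170.000 × 2.3219 = 312.272 ms
Then RT(16) = 312.272 + 170.000 × log₂ 16 = 312.272 + 170.000 × 4 ≈ 992.272 ms.

992.3 ms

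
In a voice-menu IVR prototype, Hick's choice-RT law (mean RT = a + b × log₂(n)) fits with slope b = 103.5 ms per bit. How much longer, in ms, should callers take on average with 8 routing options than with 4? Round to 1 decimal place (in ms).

Only the slope matters, since a is common to both: ΔRT = b·log₂(n₂/n₁).
log₂(8) − log₂(4) = log₂(8/4) = log₂(2) = 1.
ΔRT = 103.5 × 1.0000 = 103.500 ms.

103.5 ms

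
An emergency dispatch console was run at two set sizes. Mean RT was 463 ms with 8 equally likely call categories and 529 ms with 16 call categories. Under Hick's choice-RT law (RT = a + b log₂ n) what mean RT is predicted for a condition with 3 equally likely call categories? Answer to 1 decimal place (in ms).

369.6 ms

Solve the two-equation system in a and b:
  b = (529 − 463) / (log₂ 16 − log₂ 8) = 66 / (4 − 3) = 66.000 ms/bit
  a = 463 − 66.000 × 3 = 265.000 ms
Then RT(3) = 265.000 + 66.000 × log₂ 3 = 265.000 + 66.000 × 1.5850 ≈ 369.608 ms.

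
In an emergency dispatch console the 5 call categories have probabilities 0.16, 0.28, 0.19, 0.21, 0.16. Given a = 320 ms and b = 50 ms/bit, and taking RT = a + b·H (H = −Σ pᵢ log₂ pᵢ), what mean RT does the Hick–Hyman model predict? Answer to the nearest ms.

Entropy contributions −pᵢ log₂ pᵢ: 0.4230, 0.5142, 0.4552, 0.4728, 0.4230; sum H = 2.2883 bits.
RT = a + bH = 320 + 50·2.2883 = 434.42 ms.

434 ms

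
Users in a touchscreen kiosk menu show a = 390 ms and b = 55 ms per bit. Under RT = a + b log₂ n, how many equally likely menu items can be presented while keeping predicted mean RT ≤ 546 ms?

Set 390 + 55·log₂ n ≤ 546 → log₂ n ≤ (546 − 390)/55 = 2.8364.
So n ≤ 2^2.8364 = 7.142; the largest integer n is 7.

7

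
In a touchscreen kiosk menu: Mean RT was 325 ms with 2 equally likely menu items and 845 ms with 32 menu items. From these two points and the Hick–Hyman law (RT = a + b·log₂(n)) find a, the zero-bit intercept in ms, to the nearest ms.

The slope on a log₂ axis is (845 − 325) / (5 − 1) = 130 ms/bit.
a = RT₁ − b·log₂ n₁ = 325 − 130 × 1 = 195.000 ms.

195 ms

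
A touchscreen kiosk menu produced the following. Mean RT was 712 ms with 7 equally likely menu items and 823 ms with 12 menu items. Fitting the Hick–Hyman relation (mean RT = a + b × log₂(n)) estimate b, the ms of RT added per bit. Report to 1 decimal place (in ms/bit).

142.7 ms/bit

The slope on a log₂ axis is (823 − 712) / (3.5850 − 2.8074) = 142.746 ms/bit.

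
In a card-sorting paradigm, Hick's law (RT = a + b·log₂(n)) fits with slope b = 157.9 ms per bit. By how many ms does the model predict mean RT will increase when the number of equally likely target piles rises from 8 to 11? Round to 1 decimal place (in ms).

The intercept a cancels: ΔRT = b·(log₂ n₂ − log₂ n₁) = b·log₂(n₂/n₁).
log₂(11) − log₂(8) = 3.4594 − 3 = 0.4594.
ΔRT = 157.9 × 0.4594 = 72.544 ms.

72.5 ms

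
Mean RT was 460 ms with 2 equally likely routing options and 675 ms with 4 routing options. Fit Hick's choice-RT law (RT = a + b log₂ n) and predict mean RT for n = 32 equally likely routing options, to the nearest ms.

1320 ms

Fit slope and intercept:
  b = (675 − 460) / (log₂ 4 − log₂ 2) = 215 / (2 − 1) = 215 ms/bit
  a = 460 − 215 × 1 = 245 ms
Then RT(32) = 245 + 215 × log₂ 32 = 245 + 215 × 5 ≈ 1320.000 ms.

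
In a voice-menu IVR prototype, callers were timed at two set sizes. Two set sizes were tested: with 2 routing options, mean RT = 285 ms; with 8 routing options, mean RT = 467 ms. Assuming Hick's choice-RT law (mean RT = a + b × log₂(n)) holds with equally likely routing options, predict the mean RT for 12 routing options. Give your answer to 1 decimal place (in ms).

Solve the two-equation system in a and b:
  b = (467 − 285) / (log₂ 8 − log₂ 2) = 182 / (3 − 1) = 91.000 ms/bit
  a = 285 − 91.000 × 1 = 194.000 ms
Then RT(12) = 194.000 + 91.000 × log₂ 12 = 194.000 + 91.000 × 3.5850 ≈ 520.232 ms.

520.2 ms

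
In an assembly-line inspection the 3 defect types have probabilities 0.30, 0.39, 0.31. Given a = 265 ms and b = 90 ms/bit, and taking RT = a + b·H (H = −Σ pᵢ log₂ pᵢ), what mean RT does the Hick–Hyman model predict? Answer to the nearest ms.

407 ms

H = 0.30·log₂(1/0.30) + 0.39·log₂(1/0.39) + 0.31·log₂(1/0.31) = 1.5747 bits.
RT = 265 + 90 × 1.5747 = 406.72 ms.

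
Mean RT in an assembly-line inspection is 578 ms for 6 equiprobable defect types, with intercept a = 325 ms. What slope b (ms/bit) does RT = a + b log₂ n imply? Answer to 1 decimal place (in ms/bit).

6 alternatives carry log₂ 6 = 2.5850 bits; the choice cost is 578 − 325 = 253 ms, so b = 253/2.5850 = 97.874 ms/bit.

97.9 ms/bit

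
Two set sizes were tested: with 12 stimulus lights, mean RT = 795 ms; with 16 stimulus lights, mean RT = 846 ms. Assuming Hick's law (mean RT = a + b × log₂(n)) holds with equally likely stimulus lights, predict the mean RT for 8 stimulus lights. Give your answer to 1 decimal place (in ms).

With log₂ n on the abscissa the relation is linear; from the two conditions:
  b = (846 − 795) / (log₂ 16 − log₂ 12) = 51 / (4 − 3.5850) = 122.880 ms/bit
  a = 795 − 122.880 × 3.5850 = 354.478 ms
Then RT(8) = 354.478 + 122.880 × log₂ 8 = 354.478 + 122.880 × 3 ≈ 723.120 ms.

723.1 ms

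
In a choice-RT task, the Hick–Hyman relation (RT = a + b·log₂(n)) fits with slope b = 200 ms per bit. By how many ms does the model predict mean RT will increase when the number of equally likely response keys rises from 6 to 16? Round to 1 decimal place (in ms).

Only the slope matters, since a is common to both: ΔRT = b·log₂(n₂/n₁).
log₂(16) − log₂(6) = 4 − 2.5850 = 1.4150.
ΔRT = 200 × 1.4150 = 283.007 ms.

283.0 ms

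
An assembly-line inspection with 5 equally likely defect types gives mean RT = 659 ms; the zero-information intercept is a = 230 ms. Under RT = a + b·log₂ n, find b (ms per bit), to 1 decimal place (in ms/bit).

b = (659 − 230) / log₂(5) = 429 / 2.3219 = 184.760 ms/bit.

184.8 ms/bit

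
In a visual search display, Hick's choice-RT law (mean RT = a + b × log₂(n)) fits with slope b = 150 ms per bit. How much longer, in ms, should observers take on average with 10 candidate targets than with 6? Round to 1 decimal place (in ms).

110.5 ms

ΔRT = (a + b log₂ n₂) − (a + b log₂ n₁) = b·(log₂ n₂ − log₂ n₁).
log₂(10) − log₂(6) = 3.3219 − 2.5850 = 0.7370.
ΔRT = 150 × 0.7370 = 110.545 ms.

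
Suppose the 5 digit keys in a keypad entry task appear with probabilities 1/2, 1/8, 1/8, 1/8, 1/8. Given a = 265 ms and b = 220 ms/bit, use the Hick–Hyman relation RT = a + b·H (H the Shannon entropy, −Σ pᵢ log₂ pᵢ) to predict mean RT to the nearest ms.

H = −Σ pᵢ log₂ pᵢ = 0.5·1 + 0.125·3 + 0.125·3 + 0.125·3 + 0.125·3 = 2.000 bits.
RT = 265 + 220 × 2.000 = 705.00 ms.

705 ms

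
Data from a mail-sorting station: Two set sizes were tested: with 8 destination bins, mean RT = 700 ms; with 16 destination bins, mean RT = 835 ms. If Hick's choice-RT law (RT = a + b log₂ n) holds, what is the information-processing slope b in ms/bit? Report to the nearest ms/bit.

135 ms/bit

The slope on a log₂ axis is (835 − 700) / (4 − 3) = 135 ms/bit.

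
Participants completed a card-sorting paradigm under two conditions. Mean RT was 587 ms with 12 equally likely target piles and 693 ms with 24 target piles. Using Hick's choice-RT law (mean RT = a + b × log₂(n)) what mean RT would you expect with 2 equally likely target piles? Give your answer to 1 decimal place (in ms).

313.0 ms

Solve the two-equation system in a and b:
  b = (693 − 587) / (log₂ 24 − log₂ 12) = 106 / (4.5850 − 3.5850) = 106.000 ms/bit
  a = 587 − 106.000 × 3.5850 = 206.994 ms
Then RT(2) = 206.994 + 106.000 × log₂ 2 = 206.994 + 106.000 × 1 ≈ 312.994 ms.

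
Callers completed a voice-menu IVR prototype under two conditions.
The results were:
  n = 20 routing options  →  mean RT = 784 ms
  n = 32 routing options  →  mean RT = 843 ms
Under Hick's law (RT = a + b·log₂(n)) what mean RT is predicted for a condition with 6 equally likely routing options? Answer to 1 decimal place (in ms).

Solve the two-equation system in a and b:
  b = (843 − 784) / (log₂ 32 − log₂ 20) = 59 / (5 − 4.3219) = 87.011 ms/bit
  a = 784 − 87.011 × 4.3219 = 407.943 ms
Then RT(6) = 407.943 + 87.011 × log₂ 6 = 407.943 + 87.011 × 2.5850 ≈ 632.864 ms.

632.9 ms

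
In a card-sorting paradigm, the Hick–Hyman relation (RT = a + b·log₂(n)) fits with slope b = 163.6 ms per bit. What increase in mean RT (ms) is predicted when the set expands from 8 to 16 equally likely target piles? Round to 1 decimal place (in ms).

The intercept a cancels: ΔRT = b·(log₂ n₂ − log₂ n₁) = b·log₂(n₂/n₁).
log₂(16) − log₂(8) = log₂(16/8) = log₂(2) = 1.
ΔRT = 163.6 × 1.0000 = 163.600 ms.

163.6 ms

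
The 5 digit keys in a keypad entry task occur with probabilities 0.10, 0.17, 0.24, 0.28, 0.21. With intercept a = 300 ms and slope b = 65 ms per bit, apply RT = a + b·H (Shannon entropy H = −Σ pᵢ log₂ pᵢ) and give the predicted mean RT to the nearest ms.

446 ms

H = 0.10·log₂(1/0.10) + 0.17·log₂(1/0.17) + 0.24·log₂(1/0.24) + 0.28·log₂(1/0.28) + 0.21·log₂(1/0.21) = 2.2480 bits.
RT = 300 + 65 × 2.2480 = 446.12 ms.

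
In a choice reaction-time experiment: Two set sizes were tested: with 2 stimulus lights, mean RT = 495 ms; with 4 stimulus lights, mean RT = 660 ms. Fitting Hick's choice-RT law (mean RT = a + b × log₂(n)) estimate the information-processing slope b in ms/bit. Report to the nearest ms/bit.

165 ms/bit

b = (RT₂ − RT₁)/(log₂ n₂ − log₂ n₁) = (660 − 495)/(2 − 1) = 165 ms/bit.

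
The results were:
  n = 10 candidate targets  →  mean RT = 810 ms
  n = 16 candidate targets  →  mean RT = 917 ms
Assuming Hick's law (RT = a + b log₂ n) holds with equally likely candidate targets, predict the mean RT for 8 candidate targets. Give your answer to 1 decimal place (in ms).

Fit slope and intercept:
  b = (917 − 810) / (log₂ 16 − log₂ 10) = 107 / (4 − 3.3219) = 157.800 ms/bit
  a = 810 − 157.800 × 3.3219 = 285.799 ms
Then RT(8) = 285.799 + 157.800 × log₂ 8 = 285.799 + 157.800 × 3 ≈ 759.200 ms.

759.2 ms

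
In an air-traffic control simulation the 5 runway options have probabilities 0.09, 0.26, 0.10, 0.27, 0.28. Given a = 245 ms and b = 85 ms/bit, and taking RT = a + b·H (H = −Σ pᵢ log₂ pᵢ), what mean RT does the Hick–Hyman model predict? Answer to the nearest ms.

430 ms

H = 0.09·log₂(1/0.09) + 0.26·log₂(1/0.26) + 0.10·log₂(1/0.10) + 0.27·log₂(1/0.27) + 0.28·log₂(1/0.28) = 2.1744 bits.
RT = 245 + 85 × 2.1744 = 429.82 ms.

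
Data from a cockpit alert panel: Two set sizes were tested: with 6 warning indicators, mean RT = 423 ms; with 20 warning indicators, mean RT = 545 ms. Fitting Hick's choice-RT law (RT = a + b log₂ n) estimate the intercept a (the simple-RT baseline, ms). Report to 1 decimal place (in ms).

The slope on a log₂ axis is (545 − 423) / (4.3219 − 2.5850) = 70.237 ms/bit.
a = RT₁ − b·log₂ n₁ = 423 − 70.237 × 2.5850 = 241.439 ms.

241.4 ms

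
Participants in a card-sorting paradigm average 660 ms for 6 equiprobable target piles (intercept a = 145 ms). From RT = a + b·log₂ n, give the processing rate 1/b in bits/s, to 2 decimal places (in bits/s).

b = (660 − 145)/log₂ 6 = 515/2.5850 = 199.229 ms per bit = 0.19923 s/bit; the reciprocal is 5.019 bits/s.

5.02 bits/s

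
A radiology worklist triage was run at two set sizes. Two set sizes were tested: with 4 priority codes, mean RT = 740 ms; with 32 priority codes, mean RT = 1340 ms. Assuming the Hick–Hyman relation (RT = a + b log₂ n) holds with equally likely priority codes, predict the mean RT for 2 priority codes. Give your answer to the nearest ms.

Solve the two-equation system in a and b:
  b = (1340 − 740) / (log₂ 32 − log₂ 4) = 600 / (5 − 2) = 200 ms/bit
  a = 740 − 200 × 2 = 340 ms
Then RT(2) = 340 + 200 × log₂ 2 = 340 + 200 × 1 ≈ 540.000 ms.

540 ms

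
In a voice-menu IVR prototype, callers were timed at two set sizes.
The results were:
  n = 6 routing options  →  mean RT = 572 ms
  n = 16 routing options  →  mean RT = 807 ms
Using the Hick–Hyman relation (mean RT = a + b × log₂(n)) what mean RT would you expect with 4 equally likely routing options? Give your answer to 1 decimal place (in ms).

474.9 ms

Fit slope and intercept:
  b = (807 − 572) / (log₂ 16 − log₂ 6) = 235 / (4 − 2.5850) = 166.073 ms/bit
  a = 572 − 166.073 × 2.5850 = 142.707 ms
Then RT(4) = 142.707 + 166.073 × log₂ 4 = 142.707 + 166.073 × 2 ≈ 474.853 ms.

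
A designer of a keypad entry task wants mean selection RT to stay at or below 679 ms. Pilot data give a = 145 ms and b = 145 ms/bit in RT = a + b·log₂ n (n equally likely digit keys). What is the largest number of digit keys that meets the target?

Information budget: (679 − 145)/145 = 3.6828 bits, so n ≤ 2^3.6828 = 12.842 → at most 12.

12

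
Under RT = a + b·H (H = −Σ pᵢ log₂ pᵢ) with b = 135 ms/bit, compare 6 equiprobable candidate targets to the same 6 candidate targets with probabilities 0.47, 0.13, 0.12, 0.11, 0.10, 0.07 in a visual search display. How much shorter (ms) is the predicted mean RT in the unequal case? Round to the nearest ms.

Equiprobable entropy H₀ = log₂ 6 = 2.5850 bits.
Skewed entropy H = −Σ pᵢ log₂ pᵢ = 2.2127 bits.
ΔRT = b·(H₀ − H) = 135 × 0.3723 = 50.26 ms.

50 ms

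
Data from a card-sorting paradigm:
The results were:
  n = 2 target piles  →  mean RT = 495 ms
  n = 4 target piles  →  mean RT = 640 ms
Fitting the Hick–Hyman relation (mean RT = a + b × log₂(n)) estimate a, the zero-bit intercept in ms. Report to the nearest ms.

The slope on a log₂ axis is (640 − 495) / (2 − 1) = 145 ms/bit.
Intercept: a = 495 − 145·log₂(2) = 350.000 ms.

350 ms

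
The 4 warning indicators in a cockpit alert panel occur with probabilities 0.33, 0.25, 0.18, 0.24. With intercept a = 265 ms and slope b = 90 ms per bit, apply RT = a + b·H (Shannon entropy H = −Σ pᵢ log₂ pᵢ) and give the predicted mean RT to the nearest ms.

Entropy contributions −pᵢ log₂ pᵢ: 0.5278, 0.5000, 0.4453, 0.4941; sum H = 1.9673 bits.
RT = a + bH = 265 + 90·1.9673 = 442.05 ms.

442 ms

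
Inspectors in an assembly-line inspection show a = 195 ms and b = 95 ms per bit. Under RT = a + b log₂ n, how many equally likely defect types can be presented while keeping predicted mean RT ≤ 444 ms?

6

95·log₂ n ≤ 444 − 195 = 249, giving log₂ n ≤ 2.6211 and n ≤ 6.152. The largest whole number is 6.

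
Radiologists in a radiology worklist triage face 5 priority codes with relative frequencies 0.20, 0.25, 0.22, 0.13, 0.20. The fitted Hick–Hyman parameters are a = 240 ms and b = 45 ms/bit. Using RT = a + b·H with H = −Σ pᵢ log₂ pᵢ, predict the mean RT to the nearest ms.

Entropy contributions −pᵢ log₂ pᵢ: 0.4644, 0.5000, 0.4806, 0.3826, 0.4644; sum H = 2.2920 bits.
RT = a + bH = 240 + 45·2.2920 = 343.14 ms.

343 ms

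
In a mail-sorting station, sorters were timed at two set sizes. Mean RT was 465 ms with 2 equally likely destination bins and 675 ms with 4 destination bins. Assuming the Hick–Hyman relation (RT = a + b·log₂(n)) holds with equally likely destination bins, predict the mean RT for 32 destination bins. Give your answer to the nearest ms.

Fit slope and intercept:
  b = (675 − 465) / (log₂ 4 − log₂ 2) = 210 / (2 − 1) = 210 ms/bit
  a = 465 − 210 × 1 = 255 ms
Then RT(32) = 255 + 210 × log₂ 32 = 255 + 210 × 5 ≈ 1305.000 ms.

1305 ms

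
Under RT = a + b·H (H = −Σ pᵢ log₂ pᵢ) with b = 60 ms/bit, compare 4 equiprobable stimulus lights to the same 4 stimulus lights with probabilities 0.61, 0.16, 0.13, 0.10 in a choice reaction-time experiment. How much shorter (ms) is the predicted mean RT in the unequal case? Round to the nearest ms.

Equiprobable entropy H₀ = log₂ 4 = 2.0000 bits.
Skewed entropy H = −Σ pᵢ log₂ pᵢ = 1.5729 bits.
ΔRT = b·(H₀ − H) = 60 × 0.4271 = 25.63 ms.

26 ms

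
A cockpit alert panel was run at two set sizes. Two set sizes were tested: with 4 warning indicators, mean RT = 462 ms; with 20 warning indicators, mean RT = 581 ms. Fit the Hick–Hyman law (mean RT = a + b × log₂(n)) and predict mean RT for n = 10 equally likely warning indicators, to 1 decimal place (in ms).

529.7 ms

Solve the two-equation system in a and b:
  b = (581 − 462) / (log₂ 20 − log₂ 4) = 119 / (4.3219 − 2) = 51.251 ms/bit
  a = 462 − 51.251 × 2 = 359.499 ms
Then RT(10) = 359.499 + 51.251 × log₂ 10 = 359.499 + 51.251 × 3.3219 ≈ 529.749 ms.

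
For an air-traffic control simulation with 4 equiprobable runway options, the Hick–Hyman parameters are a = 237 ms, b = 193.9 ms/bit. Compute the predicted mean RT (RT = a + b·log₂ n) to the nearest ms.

log₂(4) = 2 bits, so RT = 237 + 193.9 × 2 ≈ 624.800 ms.

625 ms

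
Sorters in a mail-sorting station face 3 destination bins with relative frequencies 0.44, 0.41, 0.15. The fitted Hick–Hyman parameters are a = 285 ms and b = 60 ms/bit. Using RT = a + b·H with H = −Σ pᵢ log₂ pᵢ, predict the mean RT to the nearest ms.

373 ms

H = 0.44·log₂(1/0.44) + 0.41·log₂(1/0.41) + 0.15·log₂(1/0.15) = 1.4591 bits.
RT = 285 + 60 × 1.4591 = 372.54 ms.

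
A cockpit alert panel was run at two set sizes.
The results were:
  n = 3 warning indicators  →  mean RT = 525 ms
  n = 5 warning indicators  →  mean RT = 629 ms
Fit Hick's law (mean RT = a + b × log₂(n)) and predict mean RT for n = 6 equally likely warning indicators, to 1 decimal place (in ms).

Fit slope and intercept:
  b = (629 − 525) / (log₂ 5 − log₂ 3) = 104 / (2.3219 − 1.5850) = 141.119 ms/bit
  a = 525 − 141.119 × 1.5850 = 301.331 ms
Then RT(6) = 301.331 + 141.119 × log₂ 6 = 301.331 + 141.119 × 2.5850 ≈ 666.119 ms.

666.1 ms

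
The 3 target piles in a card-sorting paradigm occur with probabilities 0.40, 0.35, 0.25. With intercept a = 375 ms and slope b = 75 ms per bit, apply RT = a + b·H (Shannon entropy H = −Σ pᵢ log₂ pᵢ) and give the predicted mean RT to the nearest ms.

Entropy contributions −pᵢ log₂ pᵢ: 0.5288, 0.5301, 0.5000; sum H = 1.5589 bits.
RT = a + bH = 375 + 75·1.5589 = 491.92 ms.

492 ms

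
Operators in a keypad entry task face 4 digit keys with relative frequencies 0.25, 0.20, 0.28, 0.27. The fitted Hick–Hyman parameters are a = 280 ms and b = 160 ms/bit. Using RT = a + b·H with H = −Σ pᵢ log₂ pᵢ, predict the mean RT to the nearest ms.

598 ms

H = 0.25·log₂(1/0.25) + 0.20·log₂(1/0.20) + 0.28·log₂(1/0.28) + 0.27·log₂(1/0.27) = 1.9886 bits.
RT = 280 + 160 × 1.9886 = 598.18 ms.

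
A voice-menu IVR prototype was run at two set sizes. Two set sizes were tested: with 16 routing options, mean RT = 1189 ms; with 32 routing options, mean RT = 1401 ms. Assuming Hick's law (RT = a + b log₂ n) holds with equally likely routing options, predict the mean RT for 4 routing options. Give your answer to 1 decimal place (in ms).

765.0 ms

With log₂ n on the abscissa the relation is linear; from the two conditions:
  b = (1401 − 1189) / (log₂ 32 − log₂ 16) = 212 / (5 − 4) = 212.000 ms/bit
  a = 1189 − 212.000 × 4 = 341.000 ms
Then RT(4) = 341.000 + 212.000 × log₂ 4 = 341.000 + 212.000 × 2 ≈ 765.000 ms.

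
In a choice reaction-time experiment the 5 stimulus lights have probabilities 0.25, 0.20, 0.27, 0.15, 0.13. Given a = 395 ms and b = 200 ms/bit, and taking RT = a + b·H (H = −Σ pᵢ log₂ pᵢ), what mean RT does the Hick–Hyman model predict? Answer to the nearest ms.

849 ms

Entropy contributions −pᵢ log₂ pᵢ: 0.5000, 0.4644, 0.5100, 0.4105, 0.3826; sum H = 2.2676 bits.
RT = a + bH = 395 + 200·2.2676 = 848.52 ms.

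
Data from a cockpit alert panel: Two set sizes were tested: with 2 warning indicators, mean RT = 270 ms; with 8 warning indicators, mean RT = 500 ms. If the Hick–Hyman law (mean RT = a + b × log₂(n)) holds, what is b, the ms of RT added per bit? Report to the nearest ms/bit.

115 ms/bit

b = (RT₂ − RT₁)/(log₂ n₂ − log₂ n₁) = (500 − 270)/(3 − 1) = 115 ms/bit.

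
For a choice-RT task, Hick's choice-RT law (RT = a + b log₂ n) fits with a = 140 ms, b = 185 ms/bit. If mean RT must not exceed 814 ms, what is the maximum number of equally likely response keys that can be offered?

Set 140 + 185·log₂ n ≤ 814 → log₂ n ≤ (814 − 140)/185 = 3.6432.
So n ≤ 2^3.6432 = 12.495; the largest integer n is 12.

12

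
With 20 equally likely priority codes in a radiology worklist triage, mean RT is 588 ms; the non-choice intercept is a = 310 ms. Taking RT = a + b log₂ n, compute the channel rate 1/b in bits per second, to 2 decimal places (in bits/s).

15.55 bits/s

b = (588 − 310)/log₂ 20 = 278/4.3219 = 64.323 ms per bit = 0.06432 s/bit; the reciprocal is 15.547 bits/s.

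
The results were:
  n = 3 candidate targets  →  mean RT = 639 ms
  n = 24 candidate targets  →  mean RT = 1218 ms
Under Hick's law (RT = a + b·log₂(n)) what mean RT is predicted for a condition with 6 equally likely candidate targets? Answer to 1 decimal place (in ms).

With log₂ n on the abscissa the relation is linear; from the two conditions:
  b = (1218 − 639) / (log₂ 24 − log₂ 3) = 579 / (4.5850 − 1.5850) = 193.000 ms/bit
  a = 639 − 193.000 × 1.5850 = 333.102 ms
Then RT(6) = 333.102 + 193.000 × log₂ 6 = 333.102 + 193.000 × 2.5850 ≈ 832.000 ms.

832.0 ms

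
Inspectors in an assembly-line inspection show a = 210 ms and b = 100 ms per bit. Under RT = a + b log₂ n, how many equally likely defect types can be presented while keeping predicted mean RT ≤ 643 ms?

100·log₂ n ≤ 643 − 210 = 433, giving log₂ n ≤ 4.3300 and n ≤ 20.112. The largest whole number is 20.

20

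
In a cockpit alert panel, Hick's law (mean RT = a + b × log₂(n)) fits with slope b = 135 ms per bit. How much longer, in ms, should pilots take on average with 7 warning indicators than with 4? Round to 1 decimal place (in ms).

ΔRT = (a + b log₂ n₂) − (a + b log₂ n₁) = b·(log₂ n₂ − log₂ n₁).
log₂(7) − log₂(4) = 2.8074 − 2 = 0.8074.
ΔRT = 135 × 0.8074 = 108.993 ms.

109.0 ms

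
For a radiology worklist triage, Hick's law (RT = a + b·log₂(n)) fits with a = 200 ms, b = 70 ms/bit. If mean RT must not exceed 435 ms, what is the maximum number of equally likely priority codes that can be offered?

Information budget: (435 − 200)/70 = 3.3571 bits, so n ≤ 2^3.3571 = 10.247 → at most 10.

10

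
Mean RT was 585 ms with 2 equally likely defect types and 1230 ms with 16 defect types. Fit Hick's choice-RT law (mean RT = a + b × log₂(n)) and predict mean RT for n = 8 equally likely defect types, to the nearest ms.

1015 ms

Solve the two-equation system in a and b:
  b = (1230 − 585) / (log₂ 16 − log₂ 2) = 645 / (4 − 1) = 215 ms/bit
  a = 585 − 215 × 1 = 370 ms
Then RT(8) = 370 + 215 × log₂ 8 = 370 + 215 × 3 ≈ 1015.000 ms.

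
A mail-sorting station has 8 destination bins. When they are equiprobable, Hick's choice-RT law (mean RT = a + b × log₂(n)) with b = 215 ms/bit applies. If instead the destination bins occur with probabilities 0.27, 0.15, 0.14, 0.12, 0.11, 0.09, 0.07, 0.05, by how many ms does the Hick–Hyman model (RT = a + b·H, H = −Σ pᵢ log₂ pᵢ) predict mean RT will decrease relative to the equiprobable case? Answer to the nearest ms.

36 ms

The RT saving is b·ΔH. Equiprobable H₀ = log₂(8) = 3.0000 bits; with the given probabilities H = 2.8323 bits.
b·(H₀ − H) = 215 × (3.0000 − 2.8323) = 36.05 ms.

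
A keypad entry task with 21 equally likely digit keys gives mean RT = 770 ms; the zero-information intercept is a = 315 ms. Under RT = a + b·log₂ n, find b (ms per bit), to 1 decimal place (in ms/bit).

21 alternatives carry log₂ 21 = 4.3923 bits; the choice cost is 770 − 315 = 455 ms, so b = 455/4.3923 = 103.590 ms/bit.

103.6 ms/bit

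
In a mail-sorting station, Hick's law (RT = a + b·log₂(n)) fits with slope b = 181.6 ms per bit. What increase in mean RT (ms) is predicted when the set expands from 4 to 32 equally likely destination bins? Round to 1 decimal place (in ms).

Only the slope matters, since a is common to both: ΔRT = b·log₂(n₂/n₁).
log₂(32) − log₂(4) = log₂(32/4) = log₂(8) = 3.
ΔRT = 181.6 × 3.0000 = 544.800 ms.

544.8 ms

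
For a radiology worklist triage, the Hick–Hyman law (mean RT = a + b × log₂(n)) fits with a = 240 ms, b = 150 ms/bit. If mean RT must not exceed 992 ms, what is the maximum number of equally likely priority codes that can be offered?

Set 240 + 150·log₂ n ≤ 992 → log₂ n ≤ (992 − 240)/150 = 5.0133.
So n ≤ 2^5.0133 = 32.297; the largest integer n is 32.

32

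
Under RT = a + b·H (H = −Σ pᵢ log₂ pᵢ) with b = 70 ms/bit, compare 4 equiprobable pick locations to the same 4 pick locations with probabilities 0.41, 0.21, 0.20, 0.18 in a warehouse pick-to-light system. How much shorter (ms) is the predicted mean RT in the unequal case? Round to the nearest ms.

Equiprobable entropy H₀ = log₂ 4 = 2.0000 bits.
Skewed entropy H = −Σ pᵢ log₂ pᵢ = 1.9099 bits.
ΔRT = b·(H₀ − H) = 70 × 0.0901 = 6.31 ms.

6 ms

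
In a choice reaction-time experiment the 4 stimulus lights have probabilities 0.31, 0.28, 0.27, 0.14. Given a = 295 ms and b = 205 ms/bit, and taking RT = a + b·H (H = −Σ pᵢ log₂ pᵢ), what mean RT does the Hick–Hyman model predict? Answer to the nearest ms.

H = 0.31·log₂(1/0.31) + 0.28·log₂(1/0.28) + 0.27·log₂(1/0.27) + 0.14·log₂(1/0.14) = 1.9451 bits.
RT = 295 + 205 × 1.9451 = 693.76 ms.

694 ms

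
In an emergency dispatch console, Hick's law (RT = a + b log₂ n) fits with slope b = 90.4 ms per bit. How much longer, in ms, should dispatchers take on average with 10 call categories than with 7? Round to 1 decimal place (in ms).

ΔRT = (a + b log₂ n₂) − (a + b log₂ n₁) = b·(log₂ n₂ − log₂ n₁).
log₂(10) − log₂(7) = 3.3219 − 2.8074 = 0.5146.
ΔRT = 90.4 × 0.5146 = 46.517 ms.

46.5 ms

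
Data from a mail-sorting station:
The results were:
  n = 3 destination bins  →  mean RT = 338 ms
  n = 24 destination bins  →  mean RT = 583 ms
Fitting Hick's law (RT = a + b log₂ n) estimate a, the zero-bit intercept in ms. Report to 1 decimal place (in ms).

208.6 ms

The slope on a log₂ axis is (583 − 338) / (4.5850 − 1.5850) = 81.667 ms/bit.
Intercept: a = 338 − 81.667·log₂(3) = 208.561 ms.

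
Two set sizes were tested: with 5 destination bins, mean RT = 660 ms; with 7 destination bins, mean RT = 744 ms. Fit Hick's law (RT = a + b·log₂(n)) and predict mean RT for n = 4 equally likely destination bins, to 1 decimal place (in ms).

604.3 ms

With log₂ n on the abscissa the relation is linear; from the two conditions:
  b = (744 − 660) / (log₂ 7 − log₂ 5) = 84 / (2.8074 − 2.3219) = 173.044 ms/bit
  a = 660 − 173.044 × 2.3219 = 258.205 ms
Then RT(4) = 258.205 + 173.044 × log₂ 4 = 258.205 + 173.044 × 2 ≈ 604.292 ms.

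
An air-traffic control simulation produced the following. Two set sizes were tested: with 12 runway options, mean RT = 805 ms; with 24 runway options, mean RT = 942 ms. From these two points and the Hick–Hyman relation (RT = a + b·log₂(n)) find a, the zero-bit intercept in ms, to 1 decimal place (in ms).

313.9 ms

Slope: b = (942 − 805) / (log₂ 24 − log₂ 12) = 137/1.0000 = 137.000 ms/bit.
Intercept: a = 805 − 137.000·log₂(12) = 313.860 ms.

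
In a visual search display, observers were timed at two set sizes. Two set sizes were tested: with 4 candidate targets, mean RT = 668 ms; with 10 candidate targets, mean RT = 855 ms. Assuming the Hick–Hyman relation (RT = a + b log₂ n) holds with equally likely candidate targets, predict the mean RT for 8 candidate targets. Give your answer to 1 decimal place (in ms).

RT is linear in log₂ n, so two points fix the line:
  b = (855 − 668) / (log₂ 10 − log₂ 4) = 187 / (3.3219 − 2) = 141.460 ms/bit
  a = 668 − 141.460 × 2 = 385.080 ms
Then RT(8) = 385.080 + 141.460 × log₂ 8 = 385.080 + 141.460 × 3 ≈ 809.460 ms.

809.5 ms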